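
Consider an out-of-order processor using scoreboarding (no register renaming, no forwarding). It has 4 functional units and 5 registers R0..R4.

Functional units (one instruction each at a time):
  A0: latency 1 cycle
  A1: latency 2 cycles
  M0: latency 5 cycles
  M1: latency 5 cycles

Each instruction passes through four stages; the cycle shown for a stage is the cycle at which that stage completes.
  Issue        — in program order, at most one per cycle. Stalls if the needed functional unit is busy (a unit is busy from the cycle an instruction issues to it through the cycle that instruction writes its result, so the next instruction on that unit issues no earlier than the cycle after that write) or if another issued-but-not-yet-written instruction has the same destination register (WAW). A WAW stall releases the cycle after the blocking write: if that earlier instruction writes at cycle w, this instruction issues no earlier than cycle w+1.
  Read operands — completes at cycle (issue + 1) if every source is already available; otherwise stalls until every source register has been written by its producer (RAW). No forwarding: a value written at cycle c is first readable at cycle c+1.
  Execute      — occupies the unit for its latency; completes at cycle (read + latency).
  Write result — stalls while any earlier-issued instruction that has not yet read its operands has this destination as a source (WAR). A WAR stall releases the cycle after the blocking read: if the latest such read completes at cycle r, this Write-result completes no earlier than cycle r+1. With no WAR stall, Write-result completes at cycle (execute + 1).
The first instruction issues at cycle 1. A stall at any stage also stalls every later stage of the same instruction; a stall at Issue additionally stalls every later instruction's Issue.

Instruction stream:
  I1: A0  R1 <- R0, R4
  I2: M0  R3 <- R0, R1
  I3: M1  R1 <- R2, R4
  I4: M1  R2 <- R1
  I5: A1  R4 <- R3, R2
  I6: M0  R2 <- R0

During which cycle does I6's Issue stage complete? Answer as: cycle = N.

cycle = 21

c1: issue I1 (A0)
c2: I1 read-ops, issue I2 (M0)
c3: I1 finished on A0
c4: I1→R1
c5: I2 read-ops, issue I3 (M1)
c6: I3 read-ops
c10: I2 finished on M0
c11: I2→R3, I3 finished on M1
c12: I3→R1
c13: issue I4 (M1)
c14: I4 read-ops, issue I5 (A1)
c19: I4 finished on M1
c20: I4→R2
c21: I5 read-ops, issue I6 (M0)
c22: I6 read-ops
c23: I5 finished on A1
c24: I5→R4
c27: I6 finished on M0
c28: I6→R2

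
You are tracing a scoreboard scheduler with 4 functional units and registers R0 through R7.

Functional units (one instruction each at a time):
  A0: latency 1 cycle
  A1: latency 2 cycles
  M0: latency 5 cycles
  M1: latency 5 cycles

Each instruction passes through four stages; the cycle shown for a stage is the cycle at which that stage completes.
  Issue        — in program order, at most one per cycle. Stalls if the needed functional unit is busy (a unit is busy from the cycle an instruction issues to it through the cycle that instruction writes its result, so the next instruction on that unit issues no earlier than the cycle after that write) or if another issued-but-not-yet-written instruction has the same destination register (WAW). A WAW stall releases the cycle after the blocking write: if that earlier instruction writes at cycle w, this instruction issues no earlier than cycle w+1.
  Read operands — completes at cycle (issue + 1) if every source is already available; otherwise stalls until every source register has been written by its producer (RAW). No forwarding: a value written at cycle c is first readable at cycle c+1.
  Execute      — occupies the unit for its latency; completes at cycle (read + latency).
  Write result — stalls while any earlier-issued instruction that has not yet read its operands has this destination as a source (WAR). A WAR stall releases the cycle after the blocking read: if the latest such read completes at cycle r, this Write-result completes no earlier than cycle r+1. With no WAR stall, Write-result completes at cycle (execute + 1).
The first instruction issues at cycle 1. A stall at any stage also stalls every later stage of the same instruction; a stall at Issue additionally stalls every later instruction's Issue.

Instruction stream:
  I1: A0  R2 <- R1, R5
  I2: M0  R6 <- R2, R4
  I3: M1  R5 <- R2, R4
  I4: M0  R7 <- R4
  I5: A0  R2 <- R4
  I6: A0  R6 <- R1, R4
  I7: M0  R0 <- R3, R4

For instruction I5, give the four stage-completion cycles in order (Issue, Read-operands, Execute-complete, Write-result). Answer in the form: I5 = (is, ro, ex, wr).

t=1  I1 issues→A0
t=2  I1 reads, I2 issues→M0
t=3  I1 exec-done, I3 issues→M1
t=4  I1 writes R2
t=5  I2 reads, I3 reads
t=10  I2 exec-done, I3 exec-done
t=11  I2 writes R6, I3 writes R5
t=12  I4 issues→M0
t=13  I4 reads, I5 issues→A0
t=14  I5 reads
t=15  I5 exec-done
t=16  I5 writes R2
t=17  I6 issues→A0
t=18  I4 exec-done, I6 reads
t=19  I4 writes R7, I6 exec-done
t=20  I6 writes R6, I7 issues→M0
t=21  I7 reads
t=26  I7 exec-done
t=27  I7 writes R0

I5 = (13, 14, 15, 16)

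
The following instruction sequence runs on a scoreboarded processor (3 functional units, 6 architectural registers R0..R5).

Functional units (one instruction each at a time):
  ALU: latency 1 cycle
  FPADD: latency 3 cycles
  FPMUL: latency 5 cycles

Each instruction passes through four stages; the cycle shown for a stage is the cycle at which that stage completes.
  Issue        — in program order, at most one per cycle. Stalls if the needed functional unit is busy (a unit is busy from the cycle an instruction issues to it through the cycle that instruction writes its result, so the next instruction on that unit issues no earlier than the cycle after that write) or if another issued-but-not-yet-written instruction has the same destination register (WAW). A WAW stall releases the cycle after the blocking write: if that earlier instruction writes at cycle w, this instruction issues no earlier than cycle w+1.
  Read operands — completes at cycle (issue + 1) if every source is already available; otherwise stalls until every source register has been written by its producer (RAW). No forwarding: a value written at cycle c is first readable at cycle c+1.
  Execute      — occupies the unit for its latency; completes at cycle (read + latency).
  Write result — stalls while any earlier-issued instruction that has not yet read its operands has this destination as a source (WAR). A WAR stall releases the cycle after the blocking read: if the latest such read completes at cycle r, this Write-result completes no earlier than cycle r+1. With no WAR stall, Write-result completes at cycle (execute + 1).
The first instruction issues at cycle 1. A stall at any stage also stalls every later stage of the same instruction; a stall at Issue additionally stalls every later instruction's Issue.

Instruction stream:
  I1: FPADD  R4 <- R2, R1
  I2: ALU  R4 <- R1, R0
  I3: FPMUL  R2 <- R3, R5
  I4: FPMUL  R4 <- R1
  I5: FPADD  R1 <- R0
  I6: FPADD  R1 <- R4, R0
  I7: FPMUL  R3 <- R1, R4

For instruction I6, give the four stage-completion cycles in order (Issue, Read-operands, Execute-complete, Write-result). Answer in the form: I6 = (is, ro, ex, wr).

I6 = (23, 24, 27, 28)

cycle 1: I1 dispatched to FPADD
cycle 2: I1 operands ready
cycle 5: I1 complete
cycle 6: R4←I1
cycle 7: I2 dispatched to ALU
cycle 8: I2 operands ready, I3 dispatched to FPMUL
cycle 9: I2 complete, I3 operands ready
cycle 10: R4←I2
cycle 14: I3 complete
cycle 15: R2←I3
cycle 16: I4 dispatched to FPMUL
cycle 17: I4 operands ready, I5 dispatched to FPADD
cycle 18: I5 operands ready
cycle 21: I5 complete
cycle 22: I4 complete, R1←I5
cycle 23: R4←I4, I6 dispatched to FPADD
cycle 24: I6 operands ready, I7 dispatched to FPMUL
cycle 27: I6 complete
cycle 28: R1←I6
cycle 29: I7 operands ready
cycle 34: I7 complete
cycle 35: R3←I7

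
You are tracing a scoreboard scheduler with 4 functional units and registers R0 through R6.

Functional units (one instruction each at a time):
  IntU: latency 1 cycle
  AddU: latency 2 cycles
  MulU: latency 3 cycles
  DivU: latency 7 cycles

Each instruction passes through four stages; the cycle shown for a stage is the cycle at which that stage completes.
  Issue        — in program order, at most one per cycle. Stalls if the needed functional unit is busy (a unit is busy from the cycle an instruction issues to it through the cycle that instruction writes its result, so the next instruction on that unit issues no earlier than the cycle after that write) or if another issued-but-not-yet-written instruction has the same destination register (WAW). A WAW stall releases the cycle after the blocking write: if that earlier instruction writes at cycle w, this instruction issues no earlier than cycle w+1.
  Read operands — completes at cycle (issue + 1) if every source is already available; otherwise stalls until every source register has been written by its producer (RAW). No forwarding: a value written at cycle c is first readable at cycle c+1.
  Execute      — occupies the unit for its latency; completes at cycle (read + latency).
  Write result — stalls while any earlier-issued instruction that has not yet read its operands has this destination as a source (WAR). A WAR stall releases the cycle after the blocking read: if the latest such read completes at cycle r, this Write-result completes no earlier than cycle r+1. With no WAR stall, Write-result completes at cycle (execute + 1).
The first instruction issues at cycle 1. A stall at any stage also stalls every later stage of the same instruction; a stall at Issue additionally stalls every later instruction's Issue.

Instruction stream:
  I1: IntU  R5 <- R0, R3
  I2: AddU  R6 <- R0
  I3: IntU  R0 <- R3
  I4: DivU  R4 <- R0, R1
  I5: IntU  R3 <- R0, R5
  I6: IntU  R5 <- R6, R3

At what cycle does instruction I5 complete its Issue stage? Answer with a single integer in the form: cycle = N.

I1  is:1  ro:2  ex:3  wr:4
I2  is:2  ro:3  ex:5  wr:6
I3  is:5  ro:6  ex:7  wr:8  — struct: IntU busy until I1 writes@4
I4  is:6  ro:9  ex:16  wr:17  — RAW R0: wait I3 write@8
I5  is:9  ro:10  ex:11  wr:12  — struct: IntU busy until I3 writes@8
I6  is:13  ro:14  ex:15  wr:16  — struct: IntU busy until I5 writes@12

cycle = 9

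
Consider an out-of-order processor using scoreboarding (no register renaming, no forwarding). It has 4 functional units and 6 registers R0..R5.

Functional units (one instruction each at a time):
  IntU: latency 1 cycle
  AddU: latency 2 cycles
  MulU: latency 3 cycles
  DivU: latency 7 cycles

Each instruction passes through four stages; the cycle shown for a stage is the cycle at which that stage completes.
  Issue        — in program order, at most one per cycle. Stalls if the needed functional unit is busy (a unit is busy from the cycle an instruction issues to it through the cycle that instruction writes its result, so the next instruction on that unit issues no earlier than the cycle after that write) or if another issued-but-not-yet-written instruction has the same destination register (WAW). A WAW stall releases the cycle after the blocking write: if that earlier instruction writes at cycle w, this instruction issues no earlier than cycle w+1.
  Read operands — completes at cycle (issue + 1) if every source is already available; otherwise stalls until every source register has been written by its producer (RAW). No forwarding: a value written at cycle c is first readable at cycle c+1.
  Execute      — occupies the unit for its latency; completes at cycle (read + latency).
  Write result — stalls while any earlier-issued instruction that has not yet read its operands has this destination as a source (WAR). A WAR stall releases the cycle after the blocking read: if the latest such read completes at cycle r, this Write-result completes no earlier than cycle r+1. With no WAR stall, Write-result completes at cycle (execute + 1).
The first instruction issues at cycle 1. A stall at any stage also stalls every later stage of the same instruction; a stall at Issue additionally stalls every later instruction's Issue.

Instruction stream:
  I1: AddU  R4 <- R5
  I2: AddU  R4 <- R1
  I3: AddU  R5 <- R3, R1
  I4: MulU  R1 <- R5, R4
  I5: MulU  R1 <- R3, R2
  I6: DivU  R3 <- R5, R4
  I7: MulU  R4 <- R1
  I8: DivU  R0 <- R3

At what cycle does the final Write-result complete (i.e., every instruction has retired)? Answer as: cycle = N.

c1: I1→AddU
c2: I1 RO
c4: I1 EX
c5: I1 WR R4
c6: I2→AddU
c7: I2 RO
c9: I2 EX
c10: I2 WR R4
c11: I3→AddU
c12: I3 RO; I4→MulU
c14: I3 EX
c15: I3 WR R5
c16: I4 RO
c19: I4 EX
c20: I4 WR R1
c21: I5→MulU
c22: I5 RO; I6→DivU
c23: I6 RO
c25: I5 EX
c26: I5 WR R1
c27: I7→MulU
c28: I7 RO
c30: I6 EX
c31: I6 WR R3; I7 EX
c32: I7 WR R4; I8→DivU
c33: I8 RO
c40: I8 EX
c41: I8 WR R0

cycle = 41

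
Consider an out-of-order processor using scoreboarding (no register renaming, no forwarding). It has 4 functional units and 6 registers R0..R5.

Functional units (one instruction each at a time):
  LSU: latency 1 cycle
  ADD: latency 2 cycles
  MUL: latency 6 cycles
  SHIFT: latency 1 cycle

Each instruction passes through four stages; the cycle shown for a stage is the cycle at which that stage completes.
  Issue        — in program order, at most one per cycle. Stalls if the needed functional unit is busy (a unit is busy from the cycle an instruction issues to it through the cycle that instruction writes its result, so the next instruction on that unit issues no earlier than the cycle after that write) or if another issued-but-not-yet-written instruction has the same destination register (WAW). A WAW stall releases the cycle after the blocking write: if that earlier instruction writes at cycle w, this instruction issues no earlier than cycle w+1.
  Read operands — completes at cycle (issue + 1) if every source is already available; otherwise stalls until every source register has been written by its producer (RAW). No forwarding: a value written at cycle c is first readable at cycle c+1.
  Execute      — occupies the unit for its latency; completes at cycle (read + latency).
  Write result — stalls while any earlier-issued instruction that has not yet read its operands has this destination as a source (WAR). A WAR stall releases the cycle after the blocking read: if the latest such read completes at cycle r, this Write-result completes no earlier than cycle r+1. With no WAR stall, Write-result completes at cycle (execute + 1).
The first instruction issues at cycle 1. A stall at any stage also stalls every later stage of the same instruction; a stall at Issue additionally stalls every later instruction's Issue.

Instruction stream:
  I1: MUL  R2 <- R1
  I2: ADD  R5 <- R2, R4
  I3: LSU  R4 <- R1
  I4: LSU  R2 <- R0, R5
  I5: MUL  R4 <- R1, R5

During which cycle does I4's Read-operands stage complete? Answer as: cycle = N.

cycle = 14

c1: I1 dispatched to MUL
c2: I1 operands ready; I2 dispatched to ADD
c3: I3 dispatched to LSU
c4: I3 operands ready
c5: I3 complete
c8: I1 complete
c9: R2←I1
c10: I2 operands ready
c11: R4←I3
c12: I2 complete; I4 dispatched to LSU
c13: R5←I2; I5 dispatched to MUL
c14: I4 operands ready; I5 operands ready
c15: I4 complete
c16: R2←I4
c20: I5 complete
c21: R4←I5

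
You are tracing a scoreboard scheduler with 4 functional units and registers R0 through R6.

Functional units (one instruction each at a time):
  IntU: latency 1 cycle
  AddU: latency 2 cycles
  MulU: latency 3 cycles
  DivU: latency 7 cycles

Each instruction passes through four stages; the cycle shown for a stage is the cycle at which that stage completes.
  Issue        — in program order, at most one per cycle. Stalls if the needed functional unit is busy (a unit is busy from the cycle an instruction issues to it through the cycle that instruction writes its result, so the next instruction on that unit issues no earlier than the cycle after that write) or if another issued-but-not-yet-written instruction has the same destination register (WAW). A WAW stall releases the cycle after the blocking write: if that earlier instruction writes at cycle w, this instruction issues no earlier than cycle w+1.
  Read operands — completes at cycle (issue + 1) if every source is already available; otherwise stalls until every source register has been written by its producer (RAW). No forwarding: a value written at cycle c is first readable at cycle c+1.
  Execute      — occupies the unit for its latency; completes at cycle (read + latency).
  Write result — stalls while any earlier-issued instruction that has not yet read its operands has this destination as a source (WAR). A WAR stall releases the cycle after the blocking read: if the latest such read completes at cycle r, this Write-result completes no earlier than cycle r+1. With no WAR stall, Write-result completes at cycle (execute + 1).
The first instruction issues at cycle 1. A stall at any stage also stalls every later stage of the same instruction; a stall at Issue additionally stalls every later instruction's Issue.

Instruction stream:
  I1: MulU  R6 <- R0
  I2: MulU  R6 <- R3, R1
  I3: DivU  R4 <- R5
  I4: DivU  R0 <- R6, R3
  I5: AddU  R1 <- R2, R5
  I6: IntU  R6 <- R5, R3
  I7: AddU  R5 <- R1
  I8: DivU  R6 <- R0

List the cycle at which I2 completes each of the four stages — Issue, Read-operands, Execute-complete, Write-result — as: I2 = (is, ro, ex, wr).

I2 = (7, 8, 11, 12)

t=1  I1 issues→MulU
t=2  I1 reads
t=5  I1 exec-done
t=6  I1 writes R6
t=7  I2 issues→MulU
t=8  I2 reads | I3 issues→DivU
t=9  I3 reads
t=11  I2 exec-done
t=12  I2 writes R6
t=16  I3 exec-done
t=17  I3 writes R4
t=18  I4 issues→DivU
t=19  I4 reads | I5 issues→AddU
t=20  I5 reads | I6 issues→IntU
t=21  I6 reads
t=22  I5 exec-done | I6 exec-done
t=23  I5 writes R1 | I6 writes R6
t=24  I7 issues→AddU
t=25  I7 reads
t=26  I4 exec-done
t=27  I4 writes R0 | I7 exec-done
t=28  I7 writes R5 | I8 issues→DivU
t=29  I8 reads
t=36  I8 exec-done
t=37  I8 writes R6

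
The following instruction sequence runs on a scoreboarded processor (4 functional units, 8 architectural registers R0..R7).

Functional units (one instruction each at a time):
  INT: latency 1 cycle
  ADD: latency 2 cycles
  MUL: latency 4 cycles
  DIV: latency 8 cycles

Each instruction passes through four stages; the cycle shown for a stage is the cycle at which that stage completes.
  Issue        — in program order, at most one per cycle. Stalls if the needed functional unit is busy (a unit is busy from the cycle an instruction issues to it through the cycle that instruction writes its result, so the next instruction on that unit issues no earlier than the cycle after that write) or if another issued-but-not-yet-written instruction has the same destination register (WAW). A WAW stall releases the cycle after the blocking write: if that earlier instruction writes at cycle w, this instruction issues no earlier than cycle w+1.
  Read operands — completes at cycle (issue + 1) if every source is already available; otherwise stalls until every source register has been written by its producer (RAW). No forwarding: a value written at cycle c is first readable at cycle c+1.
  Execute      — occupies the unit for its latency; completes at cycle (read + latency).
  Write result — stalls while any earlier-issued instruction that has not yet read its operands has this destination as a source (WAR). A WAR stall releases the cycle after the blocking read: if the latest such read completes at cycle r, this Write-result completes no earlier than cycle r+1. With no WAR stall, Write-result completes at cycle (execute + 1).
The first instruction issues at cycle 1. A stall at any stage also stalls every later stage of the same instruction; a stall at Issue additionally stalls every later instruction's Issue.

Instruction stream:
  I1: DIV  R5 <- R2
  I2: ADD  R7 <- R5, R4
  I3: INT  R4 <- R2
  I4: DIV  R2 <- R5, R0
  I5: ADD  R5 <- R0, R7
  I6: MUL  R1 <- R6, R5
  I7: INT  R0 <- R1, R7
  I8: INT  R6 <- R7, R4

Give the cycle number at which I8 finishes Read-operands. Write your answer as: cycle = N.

I1  is:1  ro:2  ex:10  wr:11
I2  is:2  ro:12  ex:14  wr:15  — RAW R5: wait I1 write@11
I3  is:3  ro:4  ex:5  wr:13  — WAR R4: wait I2 read@12
I4  is:12  ro:13  ex:21  wr:22  — struct: DIV busy until I1 writes@11
I5  is:16  ro:17  ex:19  wr:20  — struct: ADD busy until I2 writes@15
I6  is:17  ro:21  ex:25  wr:26  — RAW R5: wait I5 write@20
I7  is:18  ro:27  ex:28  wr:29  — RAW R1: wait I6 write@26
I8  is:30  ro:31  ex:32  wr:33  — struct: INT busy until I7 writes@29

cycle = 31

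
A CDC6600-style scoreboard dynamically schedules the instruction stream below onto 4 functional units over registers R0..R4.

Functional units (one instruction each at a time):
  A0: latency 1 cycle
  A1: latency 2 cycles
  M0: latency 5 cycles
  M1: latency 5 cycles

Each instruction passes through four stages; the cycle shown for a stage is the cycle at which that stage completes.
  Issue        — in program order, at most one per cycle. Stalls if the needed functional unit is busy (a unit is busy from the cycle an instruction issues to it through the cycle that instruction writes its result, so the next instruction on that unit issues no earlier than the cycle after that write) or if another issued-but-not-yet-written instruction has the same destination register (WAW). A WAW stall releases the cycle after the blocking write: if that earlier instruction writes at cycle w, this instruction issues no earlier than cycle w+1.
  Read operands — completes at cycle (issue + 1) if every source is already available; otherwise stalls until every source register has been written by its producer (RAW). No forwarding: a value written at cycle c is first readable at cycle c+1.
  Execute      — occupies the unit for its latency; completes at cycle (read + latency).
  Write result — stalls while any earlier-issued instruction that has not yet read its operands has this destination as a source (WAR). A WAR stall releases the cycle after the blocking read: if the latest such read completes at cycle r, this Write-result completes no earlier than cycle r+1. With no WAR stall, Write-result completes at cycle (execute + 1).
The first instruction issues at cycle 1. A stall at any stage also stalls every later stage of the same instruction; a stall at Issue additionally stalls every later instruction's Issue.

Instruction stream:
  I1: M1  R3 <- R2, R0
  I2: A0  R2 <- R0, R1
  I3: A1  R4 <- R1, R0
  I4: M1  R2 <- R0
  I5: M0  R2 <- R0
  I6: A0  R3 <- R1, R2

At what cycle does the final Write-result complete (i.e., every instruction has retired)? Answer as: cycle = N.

cycle = 27

I1: IS=1 RO=2 EX=7 WR=8
I2: IS=2 RO=3 EX=4 WR=5
I3: IS=3 RO=4 EX=6 WR=7
I4: IS=9 RO=10 EX=15 WR=16  [struct: M1 busy until I1 writes@8]
I5: IS=17 RO=18 EX=23 WR=24  [WAW R2: wait I4 write@16]
I6: IS=18 RO=25 EX=26 WR=27  [RAW R2: wait I5 write@24]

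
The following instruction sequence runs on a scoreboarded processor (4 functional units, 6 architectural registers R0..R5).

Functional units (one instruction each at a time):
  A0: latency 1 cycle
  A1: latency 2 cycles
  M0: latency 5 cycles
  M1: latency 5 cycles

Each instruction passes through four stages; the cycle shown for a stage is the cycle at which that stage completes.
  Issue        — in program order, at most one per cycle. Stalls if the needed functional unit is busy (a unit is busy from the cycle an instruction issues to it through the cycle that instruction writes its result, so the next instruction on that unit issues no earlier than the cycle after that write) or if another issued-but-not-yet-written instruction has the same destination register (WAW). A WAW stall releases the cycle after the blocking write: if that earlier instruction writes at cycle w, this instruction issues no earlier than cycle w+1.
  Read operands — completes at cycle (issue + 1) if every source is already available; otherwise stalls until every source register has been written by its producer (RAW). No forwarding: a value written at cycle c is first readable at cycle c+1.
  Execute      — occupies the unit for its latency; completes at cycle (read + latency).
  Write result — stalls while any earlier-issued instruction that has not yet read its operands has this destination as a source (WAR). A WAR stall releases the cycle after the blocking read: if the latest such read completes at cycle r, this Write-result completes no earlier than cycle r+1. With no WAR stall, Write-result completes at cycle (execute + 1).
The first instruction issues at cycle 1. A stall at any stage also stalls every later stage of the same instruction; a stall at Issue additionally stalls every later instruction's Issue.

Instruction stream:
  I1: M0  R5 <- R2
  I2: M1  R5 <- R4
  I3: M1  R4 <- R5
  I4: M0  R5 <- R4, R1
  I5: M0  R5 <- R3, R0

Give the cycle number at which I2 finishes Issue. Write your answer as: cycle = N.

I1: IS=1 RO=2 EX=7 WR=8
I2: IS=9 RO=10 EX=15 WR=16  [WAW R5: wait I1 write@8]
I3: IS=17 RO=18 EX=23 WR=24  [struct: M1 busy until I2 writes@16]
I4: IS=18 RO=25 EX=30 WR=31  [RAW R4: wait I3 write@24]
I5: IS=32 RO=33 EX=38 WR=39  [struct: M0 busy until I4 writes@31]

cycle = 9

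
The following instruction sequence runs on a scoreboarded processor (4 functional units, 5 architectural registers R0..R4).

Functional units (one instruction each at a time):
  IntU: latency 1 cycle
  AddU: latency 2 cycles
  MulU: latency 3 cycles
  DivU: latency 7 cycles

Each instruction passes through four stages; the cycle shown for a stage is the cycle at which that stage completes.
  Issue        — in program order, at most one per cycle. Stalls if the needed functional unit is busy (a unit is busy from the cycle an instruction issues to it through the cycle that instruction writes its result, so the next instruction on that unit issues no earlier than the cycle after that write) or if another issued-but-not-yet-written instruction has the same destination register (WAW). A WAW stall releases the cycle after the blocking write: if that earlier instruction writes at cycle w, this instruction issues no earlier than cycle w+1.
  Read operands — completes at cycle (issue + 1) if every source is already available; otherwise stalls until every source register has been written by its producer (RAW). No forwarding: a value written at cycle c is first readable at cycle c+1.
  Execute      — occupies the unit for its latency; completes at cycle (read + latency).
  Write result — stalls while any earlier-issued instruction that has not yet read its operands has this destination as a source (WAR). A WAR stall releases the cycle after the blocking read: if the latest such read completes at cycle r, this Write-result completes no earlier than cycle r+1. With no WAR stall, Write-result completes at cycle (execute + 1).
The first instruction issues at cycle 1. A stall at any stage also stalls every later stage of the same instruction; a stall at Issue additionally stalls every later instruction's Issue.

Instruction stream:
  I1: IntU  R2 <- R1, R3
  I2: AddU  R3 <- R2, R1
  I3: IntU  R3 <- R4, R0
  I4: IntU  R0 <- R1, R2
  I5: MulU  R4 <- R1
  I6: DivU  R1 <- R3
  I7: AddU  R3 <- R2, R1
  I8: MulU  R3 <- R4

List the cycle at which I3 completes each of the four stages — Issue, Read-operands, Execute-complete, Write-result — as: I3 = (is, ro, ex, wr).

cycle 1: I1 dispatched to IntU
cycle 2: I1 operands ready · I2 dispatched to AddU
cycle 3: I1 complete
cycle 4: R2←I1
cycle 5: I2 operands ready
cycle 7: I2 complete
cycle 8: R3←I2
cycle 9: I3 dispatched to IntU
cycle 10: I3 operands ready
cycle 11: I3 complete
cycle 12: R3←I3
cycle 13: I4 dispatched to IntU
cycle 14: I4 operands ready · I5 dispatched to MulU
cycle 15: I4 complete · I5 operands ready · I6 dispatched to DivU
cycle 16: R0←I4 · I6 operands ready · I7 dispatched to AddU
cycle 18: I5 complete
cycle 19: R4←I5
cycle 23: I6 complete
cycle 24: R1←I6
cycle 25: I7 operands ready
cycle 27: I7 complete
cycle 28: R3←I7
cycle 29: I8 dispatched to MulU
cycle 30: I8 operands ready
cycle 33: I8 complete
cycle 34: R3←I8

I3 = (9, 10, 11, 12)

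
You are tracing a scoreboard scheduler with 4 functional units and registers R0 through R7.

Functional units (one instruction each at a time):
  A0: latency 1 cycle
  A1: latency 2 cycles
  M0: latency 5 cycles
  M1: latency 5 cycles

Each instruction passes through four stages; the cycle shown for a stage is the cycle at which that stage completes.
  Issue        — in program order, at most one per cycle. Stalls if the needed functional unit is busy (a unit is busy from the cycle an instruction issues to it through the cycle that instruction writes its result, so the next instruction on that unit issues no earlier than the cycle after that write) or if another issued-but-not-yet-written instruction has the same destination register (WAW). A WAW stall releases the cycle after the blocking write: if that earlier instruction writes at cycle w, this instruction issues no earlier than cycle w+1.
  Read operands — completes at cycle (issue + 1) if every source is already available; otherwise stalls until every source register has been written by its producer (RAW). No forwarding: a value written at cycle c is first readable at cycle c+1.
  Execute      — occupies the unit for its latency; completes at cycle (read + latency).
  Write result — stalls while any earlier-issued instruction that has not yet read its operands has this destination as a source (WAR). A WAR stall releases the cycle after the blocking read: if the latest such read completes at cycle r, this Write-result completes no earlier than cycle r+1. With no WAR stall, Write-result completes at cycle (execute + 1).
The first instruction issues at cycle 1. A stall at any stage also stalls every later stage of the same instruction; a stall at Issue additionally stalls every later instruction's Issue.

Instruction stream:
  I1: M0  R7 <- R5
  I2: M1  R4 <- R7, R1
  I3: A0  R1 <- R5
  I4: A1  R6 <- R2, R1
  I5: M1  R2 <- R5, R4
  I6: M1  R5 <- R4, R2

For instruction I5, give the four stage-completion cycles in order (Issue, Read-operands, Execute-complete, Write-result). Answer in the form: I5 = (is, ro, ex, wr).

I5 = (16, 17, 22, 23)

c1: I1 issues→M0
c2: I1 reads, I2 issues→M1
c3: I3 issues→A0
c4: I3 reads, I4 issues→A1
c5: I3 exec-done
c7: I1 exec-done
c8: I1 writes R7
c9: I2 reads
c10: I3 writes R1
c11: I4 reads
c13: I4 exec-done
c14: I2 exec-done, I4 writes R6
c15: I2 writes R4
c16: I5 issues→M1
c17: I5 reads
c22: I5 exec-done
c23: I5 writes R2
c24: I6 issues→M1
c25: I6 reads
c30: I6 exec-done
c31: I6 writes R5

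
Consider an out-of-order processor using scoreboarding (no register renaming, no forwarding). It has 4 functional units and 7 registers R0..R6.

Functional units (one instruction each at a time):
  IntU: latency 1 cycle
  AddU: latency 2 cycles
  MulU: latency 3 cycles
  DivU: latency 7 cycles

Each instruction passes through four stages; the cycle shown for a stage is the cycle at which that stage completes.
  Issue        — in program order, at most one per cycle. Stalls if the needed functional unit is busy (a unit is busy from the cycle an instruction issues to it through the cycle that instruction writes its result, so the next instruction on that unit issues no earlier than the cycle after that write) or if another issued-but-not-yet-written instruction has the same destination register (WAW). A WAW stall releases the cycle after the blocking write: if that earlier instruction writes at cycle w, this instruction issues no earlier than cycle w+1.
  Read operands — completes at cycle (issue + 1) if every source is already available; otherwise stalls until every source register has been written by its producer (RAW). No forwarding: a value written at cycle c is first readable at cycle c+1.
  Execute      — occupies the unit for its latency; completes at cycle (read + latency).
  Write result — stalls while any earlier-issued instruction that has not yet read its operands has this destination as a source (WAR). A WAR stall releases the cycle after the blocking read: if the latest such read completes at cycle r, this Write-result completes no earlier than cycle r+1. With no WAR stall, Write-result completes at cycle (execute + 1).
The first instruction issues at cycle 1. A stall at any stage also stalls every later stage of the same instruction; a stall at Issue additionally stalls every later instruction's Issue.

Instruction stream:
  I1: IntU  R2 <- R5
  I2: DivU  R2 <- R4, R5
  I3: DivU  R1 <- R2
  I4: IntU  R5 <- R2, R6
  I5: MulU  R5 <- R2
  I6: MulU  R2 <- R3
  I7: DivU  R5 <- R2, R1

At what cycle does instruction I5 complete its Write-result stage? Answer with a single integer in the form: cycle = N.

t=1  I1→IntU
t=2  I1 RO
t=3  I1 EX
t=4  I1 WR R2
t=5  I2→DivU
t=6  I2 RO
t=13  I2 EX
t=14  I2 WR R2
t=15  I3→DivU
t=16  I3 RO; I4→IntU
t=17  I4 RO
t=18  I4 EX
t=19  I4 WR R5
t=20  I5→MulU
t=21  I5 RO
t=23  I3 EX
t=24  I3 WR R1; I5 EX
t=25  I5 WR R5
t=26  I6→MulU
t=27  I6 RO; I7→DivU
t=30  I6 EX
t=31  I6 WR R2
t=32  I7 RO
t=39  I7 EX
t=40  I7 WR R5

cycle = 25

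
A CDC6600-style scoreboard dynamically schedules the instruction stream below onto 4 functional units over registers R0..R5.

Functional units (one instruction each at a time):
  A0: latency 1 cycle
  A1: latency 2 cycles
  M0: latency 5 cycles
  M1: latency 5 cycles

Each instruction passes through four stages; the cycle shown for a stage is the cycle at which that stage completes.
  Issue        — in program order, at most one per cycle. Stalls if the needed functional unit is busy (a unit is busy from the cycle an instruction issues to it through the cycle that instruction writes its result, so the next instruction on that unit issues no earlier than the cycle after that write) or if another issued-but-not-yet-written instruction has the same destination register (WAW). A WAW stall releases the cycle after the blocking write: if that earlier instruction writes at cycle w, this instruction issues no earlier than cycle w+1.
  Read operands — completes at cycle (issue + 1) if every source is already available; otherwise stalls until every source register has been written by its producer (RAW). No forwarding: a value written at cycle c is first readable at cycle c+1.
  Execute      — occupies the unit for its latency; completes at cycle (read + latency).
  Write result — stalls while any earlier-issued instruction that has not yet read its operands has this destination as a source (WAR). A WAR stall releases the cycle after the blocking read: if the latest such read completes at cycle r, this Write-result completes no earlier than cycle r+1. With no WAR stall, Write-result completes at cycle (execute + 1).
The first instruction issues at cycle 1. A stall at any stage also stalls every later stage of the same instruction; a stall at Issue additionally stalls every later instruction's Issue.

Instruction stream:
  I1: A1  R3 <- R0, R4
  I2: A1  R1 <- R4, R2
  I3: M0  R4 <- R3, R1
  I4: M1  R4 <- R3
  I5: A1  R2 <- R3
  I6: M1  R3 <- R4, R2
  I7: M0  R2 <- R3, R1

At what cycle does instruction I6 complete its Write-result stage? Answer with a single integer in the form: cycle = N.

[1] I1→A1
[2] I1 RO
[4] I1 EX
[5] I1 WR R3
[6] I2→A1
[7] I2 RO | I3→M0
[9] I2 EX
[10] I2 WR R1
[11] I3 RO
[16] I3 EX
[17] I3 WR R4
[18] I4→M1
[19] I4 RO | I5→A1
[20] I5 RO
[22] I5 EX
[23] I5 WR R2
[24] I4 EX
[25] I4 WR R4
[26] I6→M1
[27] I6 RO | I7→M0
[32] I6 EX
[33] I6 WR R3
[34] I7 RO
[39] I7 EX
[40] I7 WR R2

cycle = 33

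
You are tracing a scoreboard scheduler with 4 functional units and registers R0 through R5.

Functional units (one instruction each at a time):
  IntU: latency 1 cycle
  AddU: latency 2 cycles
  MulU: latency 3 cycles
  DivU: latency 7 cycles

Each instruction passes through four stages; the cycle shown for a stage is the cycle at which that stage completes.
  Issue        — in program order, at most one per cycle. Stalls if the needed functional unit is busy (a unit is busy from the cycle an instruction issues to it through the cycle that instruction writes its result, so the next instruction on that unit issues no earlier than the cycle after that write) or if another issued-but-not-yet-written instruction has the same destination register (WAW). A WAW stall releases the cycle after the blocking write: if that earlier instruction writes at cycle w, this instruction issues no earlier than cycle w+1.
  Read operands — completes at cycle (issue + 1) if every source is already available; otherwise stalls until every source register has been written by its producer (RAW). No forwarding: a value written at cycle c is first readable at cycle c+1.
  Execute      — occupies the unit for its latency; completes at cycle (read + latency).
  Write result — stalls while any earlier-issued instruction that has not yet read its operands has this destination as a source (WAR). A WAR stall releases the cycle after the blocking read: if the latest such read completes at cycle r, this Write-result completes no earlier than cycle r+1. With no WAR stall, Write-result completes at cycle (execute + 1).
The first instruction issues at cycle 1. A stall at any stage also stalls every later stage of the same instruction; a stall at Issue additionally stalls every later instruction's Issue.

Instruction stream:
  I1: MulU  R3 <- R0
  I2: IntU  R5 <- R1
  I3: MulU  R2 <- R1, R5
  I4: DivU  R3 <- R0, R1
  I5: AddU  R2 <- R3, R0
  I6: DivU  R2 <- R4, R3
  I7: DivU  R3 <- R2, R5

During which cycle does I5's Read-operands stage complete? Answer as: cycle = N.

cycle = 18

I1 -> (1, 2, 5, 6)
I2 -> (2, 3, 4, 5)
I3 -> (7, 8, 11, 12)  // struct: MulU busy until I1 writes@6
I4 -> (8, 9, 16, 17)
I5 -> (13, 18, 20, 21)  // WAW R2: wait I3 write@12, RAW R3: wait I4 write@17
I6 -> (22, 23, 30, 31)  // WAW R2: wait I5 write@21
I7 -> (32, 33, 40, 41)  // struct: DivU busy until I6 writes@31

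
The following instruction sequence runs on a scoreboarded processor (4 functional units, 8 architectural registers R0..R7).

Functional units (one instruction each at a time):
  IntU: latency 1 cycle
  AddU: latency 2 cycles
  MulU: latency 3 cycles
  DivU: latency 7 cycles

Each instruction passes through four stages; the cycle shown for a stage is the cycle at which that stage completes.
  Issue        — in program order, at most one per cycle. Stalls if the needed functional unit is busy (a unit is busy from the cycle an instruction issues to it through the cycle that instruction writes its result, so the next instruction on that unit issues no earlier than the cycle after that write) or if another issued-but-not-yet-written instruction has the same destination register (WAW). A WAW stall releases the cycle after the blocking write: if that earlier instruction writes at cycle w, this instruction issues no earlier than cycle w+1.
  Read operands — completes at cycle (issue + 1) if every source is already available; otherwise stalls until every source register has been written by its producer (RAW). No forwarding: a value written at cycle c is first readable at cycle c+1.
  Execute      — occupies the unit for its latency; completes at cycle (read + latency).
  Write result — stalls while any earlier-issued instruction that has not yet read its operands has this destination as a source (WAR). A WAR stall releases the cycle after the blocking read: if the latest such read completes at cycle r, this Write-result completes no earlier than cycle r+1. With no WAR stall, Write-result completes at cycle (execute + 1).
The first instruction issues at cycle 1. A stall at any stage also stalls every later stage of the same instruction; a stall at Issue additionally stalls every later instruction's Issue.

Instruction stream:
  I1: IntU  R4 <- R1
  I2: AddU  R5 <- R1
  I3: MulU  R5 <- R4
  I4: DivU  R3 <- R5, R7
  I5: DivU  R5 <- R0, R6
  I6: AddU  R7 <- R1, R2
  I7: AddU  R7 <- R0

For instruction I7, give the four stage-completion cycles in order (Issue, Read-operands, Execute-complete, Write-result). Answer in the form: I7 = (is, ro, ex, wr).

[1] I1 dispatched to IntU
[2] I1 operands ready | I2 dispatched to AddU
[3] I1 complete | I2 operands ready
[4] R4←I1
[5] I2 complete
[6] R5←I2
[7] I3 dispatched to MulU
[8] I3 operands ready | I4 dispatched to DivU
[11] I3 complete
[12] R5←I3
[13] I4 operands ready
[20] I4 complete
[21] R3←I4
[22] I5 dispatched to DivU
[23] I5 operands ready | I6 dispatched to AddU
[24] I6 operands ready
[26] I6 complete
[27] R7←I6
[28] I7 dispatched to AddU
[29] I7 operands ready
[30] I5 complete
[31] R5←I5 | I7 complete
[32] R7←I7

I7 = (28, 29, 31, 32)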